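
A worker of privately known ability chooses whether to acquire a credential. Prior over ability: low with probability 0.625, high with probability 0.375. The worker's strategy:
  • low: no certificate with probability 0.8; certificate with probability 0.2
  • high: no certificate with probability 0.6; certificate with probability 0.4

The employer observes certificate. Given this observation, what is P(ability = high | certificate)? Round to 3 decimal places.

0.545

P(certificate) = 0.625·0.2 + 0.375·0.4 = 0.275
P(high | certificate) = (0.375·0.4) / 0.275 = 0.15 / 0.275 = 0.545455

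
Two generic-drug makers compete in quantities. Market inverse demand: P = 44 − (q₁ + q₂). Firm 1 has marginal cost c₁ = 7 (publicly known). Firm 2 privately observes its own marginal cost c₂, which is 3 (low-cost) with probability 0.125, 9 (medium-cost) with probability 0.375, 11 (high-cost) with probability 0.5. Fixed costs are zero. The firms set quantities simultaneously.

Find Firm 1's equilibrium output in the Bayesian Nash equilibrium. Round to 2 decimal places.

Firm 2 with cost c maximizes (44 − (q₁+q₂) − c)·q₂, giving q₂(c) = (44 − c − q₁)/2.
E[c₂] = 0.125·3 + 0.375·9 + 0.5·11 = 9.25
Firm 1's FOC against E[q₂] yields q₁ = (44 − 2·7 + E[c₂])/3 = (44 − 14 + 9.25)/3 = 13.0833.

13.08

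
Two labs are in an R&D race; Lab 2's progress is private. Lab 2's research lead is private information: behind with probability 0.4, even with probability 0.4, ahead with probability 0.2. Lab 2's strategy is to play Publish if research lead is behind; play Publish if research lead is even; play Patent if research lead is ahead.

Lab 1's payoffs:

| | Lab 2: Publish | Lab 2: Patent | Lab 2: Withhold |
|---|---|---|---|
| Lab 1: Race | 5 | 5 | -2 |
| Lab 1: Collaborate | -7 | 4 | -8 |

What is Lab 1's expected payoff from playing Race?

5

E[Race] = 0.4·5 + 0.4·5 + 0.2·5 = 2 + 2 + 1 = 5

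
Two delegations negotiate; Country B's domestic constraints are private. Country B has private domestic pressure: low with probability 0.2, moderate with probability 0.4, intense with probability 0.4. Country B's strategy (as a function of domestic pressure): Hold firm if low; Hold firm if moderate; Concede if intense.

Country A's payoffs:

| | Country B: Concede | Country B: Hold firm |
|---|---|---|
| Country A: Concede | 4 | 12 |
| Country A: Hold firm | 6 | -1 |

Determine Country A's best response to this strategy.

Concede

E[Concede] = 0.2·(12) + 0.4·(12) + 0.4·(4) = 8.8
E[Hold firm] = 0.2·(-1) + 0.4·(-1) + 0.4·(6) = 1.8
Best response: Concede (8.8 is the largest).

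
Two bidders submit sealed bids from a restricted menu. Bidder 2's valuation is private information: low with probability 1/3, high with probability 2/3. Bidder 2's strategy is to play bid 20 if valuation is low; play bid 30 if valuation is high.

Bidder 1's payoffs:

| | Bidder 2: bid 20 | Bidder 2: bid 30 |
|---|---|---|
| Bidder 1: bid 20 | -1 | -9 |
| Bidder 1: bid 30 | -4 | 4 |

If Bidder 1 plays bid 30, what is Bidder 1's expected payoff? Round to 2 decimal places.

E[bid 30] = 1/3·(-4) + 2/3·4 = (-4/3) + 8/3 = 4/3

1.33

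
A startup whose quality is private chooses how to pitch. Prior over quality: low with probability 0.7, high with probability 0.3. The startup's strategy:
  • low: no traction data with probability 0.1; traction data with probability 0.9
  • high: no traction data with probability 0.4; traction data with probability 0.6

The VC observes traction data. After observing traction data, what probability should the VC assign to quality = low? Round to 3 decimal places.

P(traction data) = 0.7·0.9 + 0.3·0.6 = 0.81
P(low | traction data) = (0.7·0.9) / 0.81 = 0.63 / 0.81 = 0.777778

0.778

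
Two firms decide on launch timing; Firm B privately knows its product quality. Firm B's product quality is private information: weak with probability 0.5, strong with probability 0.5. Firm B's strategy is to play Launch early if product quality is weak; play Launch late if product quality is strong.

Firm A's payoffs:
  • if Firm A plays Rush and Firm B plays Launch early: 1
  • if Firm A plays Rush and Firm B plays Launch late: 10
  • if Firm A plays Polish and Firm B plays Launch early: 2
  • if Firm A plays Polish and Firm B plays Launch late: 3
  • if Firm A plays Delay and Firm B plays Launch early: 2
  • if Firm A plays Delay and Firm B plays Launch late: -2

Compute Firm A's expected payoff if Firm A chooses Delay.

E[Delay] = 0.5·2 + 0.5·(-2) = 1 + (-1) = 0

0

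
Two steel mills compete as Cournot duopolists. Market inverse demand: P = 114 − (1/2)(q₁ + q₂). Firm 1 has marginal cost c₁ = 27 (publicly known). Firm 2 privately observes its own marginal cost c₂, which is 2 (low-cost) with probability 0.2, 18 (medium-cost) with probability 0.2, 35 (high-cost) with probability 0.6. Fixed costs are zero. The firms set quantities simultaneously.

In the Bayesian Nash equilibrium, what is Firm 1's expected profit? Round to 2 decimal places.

Each type of Firm 2 best-responds to q₁; Firm 1 best-responds to the expected q₂ over Firm 2's types.
Firm 2 with cost c maximizes (114 − (1/2)(q₁+q₂) − c)·q₂, giving q₂(c) = (114 − c − (1/2)q₁).
E[c₂] = 0.2·2 + 0.2·18 + 0.6·35 = 25
Firm 1's FOC against E[q₂] yields q₁ = (114 − 2·27 + E[c₂])/(3/2) = (114 − 54 + 25)/(3/2) = 56.6667.
E[P] = 114 − (1/2)·(q₁ + E[q₂]) = 55.3333; Firm 1's expected profit = (E[P] − 27)·q₁ = (55.3333 − 27)·56.6667 = 1605.56.

1605.56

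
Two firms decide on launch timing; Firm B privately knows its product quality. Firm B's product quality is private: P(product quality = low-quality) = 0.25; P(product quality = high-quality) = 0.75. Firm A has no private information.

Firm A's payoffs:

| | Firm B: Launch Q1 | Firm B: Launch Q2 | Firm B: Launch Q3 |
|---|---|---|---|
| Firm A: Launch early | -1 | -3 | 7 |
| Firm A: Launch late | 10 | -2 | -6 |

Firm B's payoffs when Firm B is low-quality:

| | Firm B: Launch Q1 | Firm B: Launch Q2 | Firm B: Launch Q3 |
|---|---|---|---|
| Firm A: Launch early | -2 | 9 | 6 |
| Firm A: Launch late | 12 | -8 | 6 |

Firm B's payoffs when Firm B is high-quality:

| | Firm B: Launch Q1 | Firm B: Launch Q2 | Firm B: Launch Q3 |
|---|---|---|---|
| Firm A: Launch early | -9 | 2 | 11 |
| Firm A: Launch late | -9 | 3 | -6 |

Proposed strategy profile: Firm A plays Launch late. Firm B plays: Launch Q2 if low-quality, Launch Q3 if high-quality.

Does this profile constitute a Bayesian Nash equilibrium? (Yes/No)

A profile is a BNE iff every type of every player is best-responding given beliefs about the other side.
Firm A plays Launch late: E[Launch late] = 0.25·(-2) + 0.75·(-6) = -5; E[Launch early] = 4.5. Not best-responding. ✗
Firm B (product quality low-quality), facing Launch late: Launch Q1 gives 12, Launch Q2 gives -8, Launch Q3 gives 6. Proposed Launch Q2 is not best — profitable deviation exists. ✗
Firm B (product quality high-quality), facing Launch late: Launch Q1 gives -9, Launch Q2 gives 3, Launch Q3 gives -6. Proposed Launch Q3 is not best — profitable deviation exists. ✗

No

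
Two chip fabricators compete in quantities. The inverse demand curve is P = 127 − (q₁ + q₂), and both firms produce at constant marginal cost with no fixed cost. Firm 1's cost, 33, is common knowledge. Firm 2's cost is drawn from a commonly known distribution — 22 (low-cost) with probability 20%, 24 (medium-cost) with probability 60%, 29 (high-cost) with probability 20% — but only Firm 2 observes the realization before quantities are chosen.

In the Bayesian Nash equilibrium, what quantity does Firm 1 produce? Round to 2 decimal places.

Type-c best response for Firm 2: q₂(c) = (127 − c)/2 − q₁/2.
Firm 1 maximizes expected profit; its first-order condition is 127 − 2q₁ − E[q₂] − 33 = 0.
Substituting E[q₂] and solving: E[c₂] = 24.6, so q₁ = (127 − 2·33 + 24.6)/3 = 28.5333.

28.53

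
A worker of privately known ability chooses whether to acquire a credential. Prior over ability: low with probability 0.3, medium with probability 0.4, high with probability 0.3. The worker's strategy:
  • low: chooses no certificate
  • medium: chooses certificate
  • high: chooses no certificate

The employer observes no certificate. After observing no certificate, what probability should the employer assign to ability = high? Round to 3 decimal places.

Apply Bayes' rule using the sender's strategy as the likelihood.
P(no certificate) = 0.3·1 + 0.4·0 + 0.3·1 = 0.6
P(high | no certificate) = (0.3·1) / 0.6 = 0.3 / 0.6 = 0.5

0.500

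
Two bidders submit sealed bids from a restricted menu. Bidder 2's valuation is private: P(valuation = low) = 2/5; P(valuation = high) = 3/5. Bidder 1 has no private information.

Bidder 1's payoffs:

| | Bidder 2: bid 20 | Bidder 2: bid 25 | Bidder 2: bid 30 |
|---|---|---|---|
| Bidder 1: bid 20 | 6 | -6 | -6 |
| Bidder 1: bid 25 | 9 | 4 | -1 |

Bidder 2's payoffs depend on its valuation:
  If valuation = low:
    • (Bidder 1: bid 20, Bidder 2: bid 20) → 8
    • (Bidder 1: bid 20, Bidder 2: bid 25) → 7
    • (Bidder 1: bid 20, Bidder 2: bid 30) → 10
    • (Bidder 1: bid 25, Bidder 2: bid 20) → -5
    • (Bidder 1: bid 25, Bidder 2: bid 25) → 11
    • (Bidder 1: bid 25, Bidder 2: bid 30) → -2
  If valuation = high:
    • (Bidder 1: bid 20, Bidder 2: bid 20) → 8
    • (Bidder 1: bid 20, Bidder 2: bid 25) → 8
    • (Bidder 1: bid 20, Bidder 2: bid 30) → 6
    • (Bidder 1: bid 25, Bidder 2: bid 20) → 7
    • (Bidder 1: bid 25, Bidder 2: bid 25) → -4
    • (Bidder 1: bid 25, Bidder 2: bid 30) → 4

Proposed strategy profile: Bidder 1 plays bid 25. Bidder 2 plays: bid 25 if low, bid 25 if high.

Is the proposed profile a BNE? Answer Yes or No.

A profile is a BNE iff every type of every player is best-responding given beliefs about the other side.
Bidder 1 plays bid 25: E[bid 25] = 2/5·(4) + 3/5·(4) = 4; E[bid 20] = -6. Best-responding. ✓
Bidder 2 (valuation low), facing bid 25: bid 20 gives -5, bid 25 gives 11, bid 30 gives -2. Proposed bid 25 is best. ✓
Bidder 2 (valuation high), facing bid 25: bid 20 gives 7, bid 25 gives -4, bid 30 gives 4. Proposed bid 25 is not best — profitable deviation exists. ✗

No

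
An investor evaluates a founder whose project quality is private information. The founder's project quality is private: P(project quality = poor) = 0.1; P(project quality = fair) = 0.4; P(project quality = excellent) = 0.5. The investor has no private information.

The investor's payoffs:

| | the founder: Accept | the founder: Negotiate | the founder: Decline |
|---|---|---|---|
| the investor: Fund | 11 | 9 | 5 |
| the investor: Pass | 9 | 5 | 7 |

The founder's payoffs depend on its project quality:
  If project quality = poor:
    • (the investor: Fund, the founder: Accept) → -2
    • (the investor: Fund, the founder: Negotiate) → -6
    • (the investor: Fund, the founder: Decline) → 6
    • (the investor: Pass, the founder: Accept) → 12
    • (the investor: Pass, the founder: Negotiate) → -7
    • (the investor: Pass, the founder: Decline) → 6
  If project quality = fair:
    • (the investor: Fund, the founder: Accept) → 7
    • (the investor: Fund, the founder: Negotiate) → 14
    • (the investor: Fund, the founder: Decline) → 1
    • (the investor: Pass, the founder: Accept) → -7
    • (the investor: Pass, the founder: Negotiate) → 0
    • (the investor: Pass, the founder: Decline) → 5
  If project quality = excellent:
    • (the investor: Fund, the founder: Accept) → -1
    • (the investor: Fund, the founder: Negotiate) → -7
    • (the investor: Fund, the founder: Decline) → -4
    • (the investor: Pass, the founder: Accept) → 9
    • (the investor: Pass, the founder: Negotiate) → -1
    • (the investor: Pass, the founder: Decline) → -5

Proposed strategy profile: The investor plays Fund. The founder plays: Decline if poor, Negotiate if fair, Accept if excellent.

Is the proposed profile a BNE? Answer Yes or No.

Yes

The investor plays Fund: E[Fund] = 0.1·(5) + 0.4·(9) + 0.5·(11) = 9.6; E[Pass] = 7.2. Best-responding. ✓
The founder (project quality poor), facing Fund: Accept gives -2, Negotiate gives -6, Decline gives 6. Proposed Decline is best. ✓
The founder (project quality fair), facing Fund: Accept gives 7, Negotiate gives 14, Decline gives 1. Proposed Negotiate is best. ✓
The founder (project quality excellent), facing Fund: Accept gives -1, Negotiate gives -7, Decline gives -4. Proposed Accept is best. ✓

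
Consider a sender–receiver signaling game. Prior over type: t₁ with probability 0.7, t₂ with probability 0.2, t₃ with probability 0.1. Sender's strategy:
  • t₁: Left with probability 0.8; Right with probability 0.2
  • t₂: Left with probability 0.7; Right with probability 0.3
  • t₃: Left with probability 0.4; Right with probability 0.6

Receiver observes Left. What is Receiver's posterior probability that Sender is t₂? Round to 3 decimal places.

0.189

P(Left) = 0.7·0.8 + 0.2·0.7 + 0.1·0.4 = 0.74
P(t₂ | Left) = (0.2·0.7) / 0.74 = 0.14 / 0.74 = 0.189189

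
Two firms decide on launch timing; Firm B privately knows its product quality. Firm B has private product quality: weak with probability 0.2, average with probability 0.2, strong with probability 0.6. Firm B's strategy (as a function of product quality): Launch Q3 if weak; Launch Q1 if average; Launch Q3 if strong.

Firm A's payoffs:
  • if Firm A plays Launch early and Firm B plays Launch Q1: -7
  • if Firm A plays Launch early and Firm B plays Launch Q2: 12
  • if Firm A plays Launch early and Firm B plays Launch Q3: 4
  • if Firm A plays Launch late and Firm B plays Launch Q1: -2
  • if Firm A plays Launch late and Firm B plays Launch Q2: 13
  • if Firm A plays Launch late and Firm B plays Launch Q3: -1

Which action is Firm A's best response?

E[Launch early] = 0.2·(4) + 0.2·(-7) + 0.6·(4) = 1.8
E[Launch late] = 0.2·(-1) + 0.2·(-2) + 0.6·(-1) = -1.2
Best response: Launch early (1.8 is the largest).

Launch early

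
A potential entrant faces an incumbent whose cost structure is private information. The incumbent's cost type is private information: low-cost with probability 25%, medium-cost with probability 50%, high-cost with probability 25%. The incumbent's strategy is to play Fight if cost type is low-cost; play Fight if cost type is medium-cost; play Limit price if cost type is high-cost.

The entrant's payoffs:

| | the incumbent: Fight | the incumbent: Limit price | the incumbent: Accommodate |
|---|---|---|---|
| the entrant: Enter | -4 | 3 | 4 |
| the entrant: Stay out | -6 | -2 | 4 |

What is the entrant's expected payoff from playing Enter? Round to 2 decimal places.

-2.25

E[Enter] = 0.25·(-4) + 0.5·(-4) + 0.25·3 = (-1) + (-2) + 0.75 = -2.25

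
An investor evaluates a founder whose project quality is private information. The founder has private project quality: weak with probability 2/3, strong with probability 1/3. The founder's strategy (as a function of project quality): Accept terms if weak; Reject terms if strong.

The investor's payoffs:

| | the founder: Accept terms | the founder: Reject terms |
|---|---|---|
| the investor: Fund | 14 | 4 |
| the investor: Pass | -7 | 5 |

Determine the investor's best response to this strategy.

E[Fund] = 2/3·(14) + 1/3·(4) = 32/3
E[Pass] = 2/3·(-7) + 1/3·(5) = -3
Best response: Fund (32/3 is the largest).

Fund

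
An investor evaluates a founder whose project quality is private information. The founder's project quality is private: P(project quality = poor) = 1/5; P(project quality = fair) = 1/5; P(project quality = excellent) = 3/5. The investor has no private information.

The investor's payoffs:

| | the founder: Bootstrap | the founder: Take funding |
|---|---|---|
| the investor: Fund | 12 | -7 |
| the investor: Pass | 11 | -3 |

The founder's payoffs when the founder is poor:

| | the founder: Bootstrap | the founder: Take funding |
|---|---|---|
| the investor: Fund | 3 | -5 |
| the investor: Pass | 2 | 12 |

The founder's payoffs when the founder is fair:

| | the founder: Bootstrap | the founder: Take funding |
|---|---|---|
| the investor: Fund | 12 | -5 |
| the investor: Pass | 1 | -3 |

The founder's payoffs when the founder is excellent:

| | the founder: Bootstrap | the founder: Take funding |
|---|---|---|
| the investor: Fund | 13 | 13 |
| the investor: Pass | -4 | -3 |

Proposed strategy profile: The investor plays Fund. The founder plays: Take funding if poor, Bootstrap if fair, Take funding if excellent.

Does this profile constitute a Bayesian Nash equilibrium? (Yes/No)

A profile is a BNE iff every type of every player is best-responding given beliefs about the other side.
The investor plays Fund: E[Fund] = 1/5·(-7) + 1/5·(12) + 3/5·(-7) = -16/5; E[Pass] = -1/5. Not best-responding. ✗
The founder (project quality poor), facing Fund: Bootstrap gives 3, Take funding gives -5. Proposed Take funding is not best — profitable deviation exists. ✗
The founder (project quality fair), facing Fund: Bootstrap gives 12, Take funding gives -5. Proposed Bootstrap is best. ✓
The founder (project quality excellent), facing Fund: Bootstrap gives 13, Take funding gives 13. Proposed Take funding is best. ✓

No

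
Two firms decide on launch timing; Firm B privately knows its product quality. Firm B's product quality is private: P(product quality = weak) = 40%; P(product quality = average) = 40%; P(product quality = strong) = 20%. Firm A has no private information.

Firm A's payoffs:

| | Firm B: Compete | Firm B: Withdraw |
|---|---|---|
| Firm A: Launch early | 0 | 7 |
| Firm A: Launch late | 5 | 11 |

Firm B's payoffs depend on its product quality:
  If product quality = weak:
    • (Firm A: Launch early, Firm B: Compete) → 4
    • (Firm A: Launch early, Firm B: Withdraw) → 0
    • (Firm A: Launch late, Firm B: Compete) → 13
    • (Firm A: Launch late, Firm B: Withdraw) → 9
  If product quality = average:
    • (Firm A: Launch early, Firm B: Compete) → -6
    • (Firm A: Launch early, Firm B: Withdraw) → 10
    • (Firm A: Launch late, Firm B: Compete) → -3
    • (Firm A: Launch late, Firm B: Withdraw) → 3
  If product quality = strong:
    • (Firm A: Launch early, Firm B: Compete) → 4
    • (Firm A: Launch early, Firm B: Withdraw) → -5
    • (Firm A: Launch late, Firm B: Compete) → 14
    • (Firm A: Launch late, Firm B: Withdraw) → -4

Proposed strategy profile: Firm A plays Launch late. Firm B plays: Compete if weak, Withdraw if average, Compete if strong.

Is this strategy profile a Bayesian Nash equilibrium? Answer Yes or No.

Yes

Firm A plays Launch late: E[Launch late] = 0.4·(5) + 0.4·(11) + 0.2·(5) = 7.4; E[Launch early] = 2.8. Best-responding. ✓
Firm B (product quality weak), facing Launch late: Compete gives 13, Withdraw gives 9. Proposed Compete is best. ✓
Firm B (product quality average), facing Launch late: Compete gives -3, Withdraw gives 3. Proposed Withdraw is best. ✓
Firm B (product quality strong), facing Launch late: Compete gives 14, Withdraw gives -4. Proposed Compete is best. ✓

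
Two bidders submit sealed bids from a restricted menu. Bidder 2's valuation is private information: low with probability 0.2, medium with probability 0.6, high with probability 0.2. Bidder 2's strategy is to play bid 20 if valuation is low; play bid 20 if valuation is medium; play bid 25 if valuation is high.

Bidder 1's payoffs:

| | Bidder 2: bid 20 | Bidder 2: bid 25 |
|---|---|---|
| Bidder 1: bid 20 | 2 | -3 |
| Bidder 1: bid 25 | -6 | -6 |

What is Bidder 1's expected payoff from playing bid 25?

-6

E[bid 25] = 0.2·(-6) + 0.6·(-6) + 0.2·(-6) = (-1.2) + (-3.6) + (-1.2) = -6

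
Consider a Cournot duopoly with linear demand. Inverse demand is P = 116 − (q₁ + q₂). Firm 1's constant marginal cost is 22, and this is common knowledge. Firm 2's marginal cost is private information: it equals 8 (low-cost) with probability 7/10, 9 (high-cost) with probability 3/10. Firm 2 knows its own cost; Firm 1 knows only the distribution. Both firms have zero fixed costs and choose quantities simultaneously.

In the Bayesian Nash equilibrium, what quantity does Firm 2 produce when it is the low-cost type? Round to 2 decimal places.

Type-c best response for Firm 2: q₂(c) = (116 − c)/2 − q₁/2.
Firm 1 maximizes expected profit; its first-order condition is 116 − 2q₁ − E[q₂] − 22 = 0.
Substituting E[q₂] and solving: E[c₂] = 8.3, so q₁ = (116 − 2·22 + 8.3)/3 = 26.7667.
q₂(low-cost) = (116 − 8 − 26.7667)/2 = 40.6167.

40.62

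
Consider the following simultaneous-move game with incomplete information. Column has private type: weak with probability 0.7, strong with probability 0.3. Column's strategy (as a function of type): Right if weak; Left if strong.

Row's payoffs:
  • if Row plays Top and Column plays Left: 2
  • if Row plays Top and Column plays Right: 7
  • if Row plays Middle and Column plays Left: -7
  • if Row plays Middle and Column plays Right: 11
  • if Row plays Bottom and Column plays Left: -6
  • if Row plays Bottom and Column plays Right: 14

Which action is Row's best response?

E[Top] = 0.7·(7) + 0.3·(2) = 5.5
E[Middle] = 0.7·(11) + 0.3·(-7) = 5.6
E[Bottom] = 0.7·(14) + 0.3·(-6) = 8
Best response: Bottom (8 is the largest).

Bottom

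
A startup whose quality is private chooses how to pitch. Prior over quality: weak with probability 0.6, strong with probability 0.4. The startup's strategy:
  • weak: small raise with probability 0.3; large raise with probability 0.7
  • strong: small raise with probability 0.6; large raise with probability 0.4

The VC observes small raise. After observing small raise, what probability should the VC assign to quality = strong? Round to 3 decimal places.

P(small raise) = 0.6·0.3 + 0.4·0.6 = 0.42
P(strong | small raise) = (0.4·0.6) / 0.42 = 0.24 / 0.42 = 0.571429

0.571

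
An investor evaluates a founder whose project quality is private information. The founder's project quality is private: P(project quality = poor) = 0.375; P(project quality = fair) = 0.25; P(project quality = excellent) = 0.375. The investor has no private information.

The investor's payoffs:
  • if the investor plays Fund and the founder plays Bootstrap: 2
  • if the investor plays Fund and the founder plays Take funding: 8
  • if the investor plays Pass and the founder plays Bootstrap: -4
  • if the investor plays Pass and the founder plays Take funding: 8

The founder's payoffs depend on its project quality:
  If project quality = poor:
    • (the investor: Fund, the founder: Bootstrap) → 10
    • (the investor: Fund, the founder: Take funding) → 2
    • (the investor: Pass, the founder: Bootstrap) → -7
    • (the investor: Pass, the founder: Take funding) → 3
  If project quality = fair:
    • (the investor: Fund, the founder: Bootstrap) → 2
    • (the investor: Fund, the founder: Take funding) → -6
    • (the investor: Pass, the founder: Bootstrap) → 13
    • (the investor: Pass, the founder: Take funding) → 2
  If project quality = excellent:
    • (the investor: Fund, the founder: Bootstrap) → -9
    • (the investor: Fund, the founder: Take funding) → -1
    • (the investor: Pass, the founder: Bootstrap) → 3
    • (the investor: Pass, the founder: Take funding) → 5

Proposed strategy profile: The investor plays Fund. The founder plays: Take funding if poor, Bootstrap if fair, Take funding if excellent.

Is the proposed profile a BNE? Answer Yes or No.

The investor plays Fund: E[Fund] = 0.375·(8) + 0.25·(2) + 0.375·(8) = 6.5; E[Pass] = 5. Best-responding. ✓
The founder (project quality poor), facing Fund: Bootstrap gives 10, Take funding gives 2. Proposed Take funding is not best — profitable deviation exists. ✗
The founder (project quality fair), facing Fund: Bootstrap gives 2, Take funding gives -6. Proposed Bootstrap is best. ✓
The founder (project quality excellent), facing Fund: Bootstrap gives -9, Take funding gives -1. Proposed Take funding is best. ✓

No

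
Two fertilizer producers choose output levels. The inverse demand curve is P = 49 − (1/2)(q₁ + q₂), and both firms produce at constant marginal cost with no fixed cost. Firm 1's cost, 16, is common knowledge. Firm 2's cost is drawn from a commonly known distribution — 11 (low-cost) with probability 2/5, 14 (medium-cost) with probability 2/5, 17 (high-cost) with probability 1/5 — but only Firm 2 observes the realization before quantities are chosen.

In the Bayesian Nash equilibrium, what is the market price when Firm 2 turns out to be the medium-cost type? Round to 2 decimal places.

26.43

Each type of Firm 2 best-responds to q₁; Firm 1 best-responds to the expected q₂ over Firm 2's types.
Firm 2 with cost c maximizes (49 − (1/2)(q₁+q₂) − c)·q₂, giving q₂(c) = (49 − c − (1/2)q₁).
E[c₂] = 2/5·11 + 2/5·14 + 1/5·17 = 13.4
Firm 1's FOC against E[q₂] yields q₁ = (49 − 2·16 + E[c₂])/(3/2) = (49 − 32 + 13.4)/(3/2) = 20.2667.
q₂(medium-cost) = 24.8667, so P = 49 − (1/2)·(20.2667 + 24.8667) = 26.4333.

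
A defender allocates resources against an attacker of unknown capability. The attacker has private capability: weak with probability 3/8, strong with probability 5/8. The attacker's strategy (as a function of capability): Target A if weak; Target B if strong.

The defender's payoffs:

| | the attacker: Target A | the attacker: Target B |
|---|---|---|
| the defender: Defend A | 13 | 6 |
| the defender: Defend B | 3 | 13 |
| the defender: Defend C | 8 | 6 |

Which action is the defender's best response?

Defend B

Compute the defender's expected payoff for each action, taking the expectation over the attacker's type.
E[Defend A] = 3/8·(13) + 5/8·(6) = 69/8
E[Defend B] = 3/8·(3) + 5/8·(13) = 37/4
E[Defend C] = 3/8·(8) + 5/8·(6) = 27/4
Best response: Defend B (37/4 is the largest).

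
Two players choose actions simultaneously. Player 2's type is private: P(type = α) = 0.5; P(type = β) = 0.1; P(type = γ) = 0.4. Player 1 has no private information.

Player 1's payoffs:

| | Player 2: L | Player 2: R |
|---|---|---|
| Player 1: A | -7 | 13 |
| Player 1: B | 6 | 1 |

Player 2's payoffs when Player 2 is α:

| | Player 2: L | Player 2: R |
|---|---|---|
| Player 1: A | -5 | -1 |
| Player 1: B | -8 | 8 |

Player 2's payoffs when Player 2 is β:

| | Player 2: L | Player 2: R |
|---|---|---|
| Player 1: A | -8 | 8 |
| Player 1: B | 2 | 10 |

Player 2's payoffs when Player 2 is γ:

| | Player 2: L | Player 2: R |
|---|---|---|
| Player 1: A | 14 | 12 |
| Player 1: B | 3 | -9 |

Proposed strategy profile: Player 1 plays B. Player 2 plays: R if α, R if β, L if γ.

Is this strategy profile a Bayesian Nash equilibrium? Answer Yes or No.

No

Player 1 plays B: E[B] = 0.5·(1) + 0.1·(1) + 0.4·(6) = 3; E[A] = 5. Not best-responding. ✗
Player 2 (type α), facing B: L gives -8, R gives 8. Proposed R is best. ✓
Player 2 (type β), facing B: L gives 2, R gives 10. Proposed R is best. ✓
Player 2 (type γ), facing B: L gives 3, R gives -9. Proposed L is best. ✓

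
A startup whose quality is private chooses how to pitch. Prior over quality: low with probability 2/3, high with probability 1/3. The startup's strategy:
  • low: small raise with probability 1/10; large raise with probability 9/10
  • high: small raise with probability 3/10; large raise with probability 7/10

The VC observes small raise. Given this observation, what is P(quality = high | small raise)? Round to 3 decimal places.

P(small raise) = (2/3)·(1/10) + (1/3)·(3/10) = 1/6
P(high | small raise) = ((1/3)·(3/10)) / (1/6) = (1/10) / (1/6) = 3/5

0.600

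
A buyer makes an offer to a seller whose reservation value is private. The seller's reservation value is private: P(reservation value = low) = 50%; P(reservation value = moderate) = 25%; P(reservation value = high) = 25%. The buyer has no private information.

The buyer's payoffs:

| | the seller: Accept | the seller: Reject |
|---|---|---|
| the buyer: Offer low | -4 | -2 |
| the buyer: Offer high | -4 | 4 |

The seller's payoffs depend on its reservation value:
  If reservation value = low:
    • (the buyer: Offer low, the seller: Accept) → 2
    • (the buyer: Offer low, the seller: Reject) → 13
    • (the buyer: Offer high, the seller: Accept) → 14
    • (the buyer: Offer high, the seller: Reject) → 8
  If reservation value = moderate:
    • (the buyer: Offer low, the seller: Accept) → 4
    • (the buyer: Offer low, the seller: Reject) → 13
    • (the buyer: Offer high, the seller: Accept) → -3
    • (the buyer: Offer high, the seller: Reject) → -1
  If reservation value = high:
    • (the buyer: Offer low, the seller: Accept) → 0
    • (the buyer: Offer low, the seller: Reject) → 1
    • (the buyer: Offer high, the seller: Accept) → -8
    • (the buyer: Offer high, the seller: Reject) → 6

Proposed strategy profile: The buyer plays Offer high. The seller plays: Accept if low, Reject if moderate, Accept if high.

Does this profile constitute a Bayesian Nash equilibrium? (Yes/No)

The buyer plays Offer high: E[Offer high] = 0.5·(-4) + 0.25·(4) + 0.25·(-4) = -2; E[Offer low] = -3.5. Best-responding. ✓
The seller (reservation value low), facing Offer high: Accept gives 14, Reject gives 8. Proposed Accept is best. ✓
The seller (reservation value moderate), facing Offer high: Accept gives -3, Reject gives -1. Proposed Reject is best. ✓
The seller (reservation value high), facing Offer high: Accept gives -8, Reject gives 6. Proposed Accept is not best — profitable deviation exists. ✗

No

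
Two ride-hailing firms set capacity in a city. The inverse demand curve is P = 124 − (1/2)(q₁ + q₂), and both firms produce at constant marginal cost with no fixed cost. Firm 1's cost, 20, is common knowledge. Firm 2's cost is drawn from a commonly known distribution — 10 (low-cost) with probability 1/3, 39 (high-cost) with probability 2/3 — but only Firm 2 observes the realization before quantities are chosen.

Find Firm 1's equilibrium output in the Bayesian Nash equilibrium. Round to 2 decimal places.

75.56

Type-c best response for Firm 2: q₂(c) = (124 − c) − q₁/2.
Firm 1 maximizes expected profit; its first-order condition is 124 − q₁ − (1/2)E[q₂] − 20 = 0.
Substituting E[q₂] and solving: E[c₂] = 29.3333, so q₁ = (124 − 2·20 + 29.3333)/(3/2) = 75.5556.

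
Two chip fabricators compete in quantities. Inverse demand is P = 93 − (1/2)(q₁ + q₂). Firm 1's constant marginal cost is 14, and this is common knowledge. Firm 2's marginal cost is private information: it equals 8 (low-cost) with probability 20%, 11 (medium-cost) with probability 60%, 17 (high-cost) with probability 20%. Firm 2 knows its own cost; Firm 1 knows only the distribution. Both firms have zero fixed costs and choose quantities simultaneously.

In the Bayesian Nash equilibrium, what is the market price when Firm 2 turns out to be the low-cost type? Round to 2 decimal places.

37.73

Each type of Firm 2 best-responds to q₁; Firm 1 best-responds to the expected q₂ over Firm 2's types.
Firm 2 with cost c maximizes (93 − (1/2)(q₁+q₂) − c)·q₂, giving q₂(c) = (93 − c − (1/2)q₁).
E[c₂] = 0.2·8 + 0.6·11 + 0.2·17 = 11.6
Firm 1's FOC against E[q₂] yields q₁ = (93 − 2·14 + E[c₂])/(3/2) = (93 − 28 + 11.6)/(3/2) = 51.0667.
q₂(low-cost) = 59.4667, so P = 93 − (1/2)·(51.0667 + 59.4667) = 37.7333.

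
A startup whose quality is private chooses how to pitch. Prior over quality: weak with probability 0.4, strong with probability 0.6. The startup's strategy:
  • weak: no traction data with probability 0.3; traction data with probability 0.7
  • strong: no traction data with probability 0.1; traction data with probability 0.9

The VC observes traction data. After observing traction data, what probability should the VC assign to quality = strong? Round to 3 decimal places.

0.659

Apply Bayes' rule using the sender's strategy as the likelihood.
P(traction data) = 0.4·0.7 + 0.6·0.9 = 0.82
P(strong | traction data) = (0.6·0.9) / 0.82 = 0.54 / 0.82 = 0.658537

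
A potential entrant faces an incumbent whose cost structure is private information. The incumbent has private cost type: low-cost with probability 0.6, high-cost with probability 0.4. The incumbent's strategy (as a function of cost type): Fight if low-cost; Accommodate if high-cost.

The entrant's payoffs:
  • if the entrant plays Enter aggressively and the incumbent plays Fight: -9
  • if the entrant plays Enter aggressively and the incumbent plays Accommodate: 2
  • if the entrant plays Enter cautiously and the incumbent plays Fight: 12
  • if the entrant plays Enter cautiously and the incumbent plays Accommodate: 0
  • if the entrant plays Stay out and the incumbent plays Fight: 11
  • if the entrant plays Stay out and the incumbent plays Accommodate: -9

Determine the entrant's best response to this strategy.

Enter cautiously

E[Enter aggressively] = 0.6·(-9) + 0.4·(2) = -4.6
E[Enter cautiously] = 0.6·(12) + 0.4·(0) = 7.2
E[Stay out] = 0.6·(11) + 0.4·(-9) = 3
Best response: Enter cautiously (7.2 is the largest).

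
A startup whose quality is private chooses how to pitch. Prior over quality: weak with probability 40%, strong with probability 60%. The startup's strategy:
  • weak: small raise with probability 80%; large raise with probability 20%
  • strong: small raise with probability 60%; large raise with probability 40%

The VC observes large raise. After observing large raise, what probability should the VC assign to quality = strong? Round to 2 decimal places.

P(large raise) = 0.4·0.2 + 0.6·0.4 = 0.32
P(strong | large raise) = (0.6·0.4) / 0.32 = 0.24 / 0.32 = 0.75

0.75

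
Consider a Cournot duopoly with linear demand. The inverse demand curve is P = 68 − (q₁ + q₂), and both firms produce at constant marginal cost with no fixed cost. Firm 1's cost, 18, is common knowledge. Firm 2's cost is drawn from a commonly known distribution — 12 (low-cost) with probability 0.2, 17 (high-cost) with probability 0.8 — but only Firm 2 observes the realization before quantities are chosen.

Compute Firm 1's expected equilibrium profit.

Type-c best response for Firm 2: q₂(c) = (68 − c)/2 − q₁/2.
Firm 1 maximizes expected profit; its first-order condition is 68 − 2q₁ − E[q₂] − 18 = 0.
Substituting E[q₂] and solving: E[c₂] = 16, so q₁ = (68 − 2·18 + 16)/3 = 16.
E[P] = 68 − (q₁ + E[q₂]) = 34; Firm 1's expected profit = (E[P] − 18)·q₁ = (34 − 18)·16 = 256.

256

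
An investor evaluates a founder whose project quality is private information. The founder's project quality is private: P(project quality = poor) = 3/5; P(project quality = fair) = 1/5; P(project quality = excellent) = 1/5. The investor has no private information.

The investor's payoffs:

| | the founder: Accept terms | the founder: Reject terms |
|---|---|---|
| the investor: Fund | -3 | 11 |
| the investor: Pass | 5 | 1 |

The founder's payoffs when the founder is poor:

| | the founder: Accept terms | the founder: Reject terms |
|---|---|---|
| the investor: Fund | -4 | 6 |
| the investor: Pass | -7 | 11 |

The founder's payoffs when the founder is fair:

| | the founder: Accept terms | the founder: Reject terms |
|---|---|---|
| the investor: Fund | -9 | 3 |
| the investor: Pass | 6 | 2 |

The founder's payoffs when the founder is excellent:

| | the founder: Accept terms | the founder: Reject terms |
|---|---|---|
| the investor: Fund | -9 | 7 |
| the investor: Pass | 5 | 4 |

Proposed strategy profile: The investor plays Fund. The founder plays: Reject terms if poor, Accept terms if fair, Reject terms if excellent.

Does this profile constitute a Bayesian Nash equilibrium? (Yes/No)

A profile is a BNE iff every type of every player is best-responding given beliefs about the other side.
The investor plays Fund: E[Fund] = 3/5·(11) + 1/5·(-3) + 1/5·(11) = 41/5; E[Pass] = 9/5. Best-responding. ✓
The founder (project quality poor), facing Fund: Accept terms gives -4, Reject terms gives 6. Proposed Reject terms is best. ✓
The founder (project quality fair), facing Fund: Accept terms gives -9, Reject terms gives 3. Proposed Accept terms is not best — profitable deviation exists. ✗
The founder (project quality excellent), facing Fund: Accept terms gives -9, Reject terms gives 7. Proposed Reject terms is best. ✓

No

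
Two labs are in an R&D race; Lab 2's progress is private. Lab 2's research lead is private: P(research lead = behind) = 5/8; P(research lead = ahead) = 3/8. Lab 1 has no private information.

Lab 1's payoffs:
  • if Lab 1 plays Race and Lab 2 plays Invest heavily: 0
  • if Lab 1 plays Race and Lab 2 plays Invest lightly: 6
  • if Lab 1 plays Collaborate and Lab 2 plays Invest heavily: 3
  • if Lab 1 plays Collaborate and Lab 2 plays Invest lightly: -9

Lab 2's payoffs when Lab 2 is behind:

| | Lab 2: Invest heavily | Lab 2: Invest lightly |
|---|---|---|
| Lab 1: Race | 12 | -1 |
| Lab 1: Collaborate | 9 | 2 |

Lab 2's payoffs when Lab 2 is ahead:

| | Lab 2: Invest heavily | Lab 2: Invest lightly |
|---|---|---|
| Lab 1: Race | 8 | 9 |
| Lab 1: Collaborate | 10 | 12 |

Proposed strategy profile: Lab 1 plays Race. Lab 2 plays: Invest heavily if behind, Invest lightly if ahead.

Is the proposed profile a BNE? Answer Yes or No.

Lab 1 plays Race: E[Race] = 5/8·(0) + 3/8·(6) = 9/4; E[Collaborate] = -3/2. Best-responding. ✓
Lab 2 (research lead behind), facing Race: Invest heavily gives 12, Invest lightly gives -1. Proposed Invest heavily is best. ✓
Lab 2 (research lead ahead), facing Race: Invest heavily gives 8, Invest lightly gives 9. Proposed Invest lightly is best. ✓

Yes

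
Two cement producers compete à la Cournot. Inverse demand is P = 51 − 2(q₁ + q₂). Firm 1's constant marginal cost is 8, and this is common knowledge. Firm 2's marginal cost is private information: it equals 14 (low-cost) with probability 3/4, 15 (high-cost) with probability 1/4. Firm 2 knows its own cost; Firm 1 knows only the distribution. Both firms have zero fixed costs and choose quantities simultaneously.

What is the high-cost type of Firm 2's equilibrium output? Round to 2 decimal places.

4.90

Type-c best response for Firm 2: q₂(c) = (51 − c)/4 − q₁/2.
Firm 1 maximizes expected profit; its first-order condition is 51 − 4q₁ − 2E[q₂] − 8 = 0.
Substituting E[q₂] and solving: E[c₂] = 14.25, so q₁ = (51 − 2·8 + 14.25)/6 = 8.20833.
q₂(high-cost) = (51 − 15 − 2·8.20833)/4 = 4.89583.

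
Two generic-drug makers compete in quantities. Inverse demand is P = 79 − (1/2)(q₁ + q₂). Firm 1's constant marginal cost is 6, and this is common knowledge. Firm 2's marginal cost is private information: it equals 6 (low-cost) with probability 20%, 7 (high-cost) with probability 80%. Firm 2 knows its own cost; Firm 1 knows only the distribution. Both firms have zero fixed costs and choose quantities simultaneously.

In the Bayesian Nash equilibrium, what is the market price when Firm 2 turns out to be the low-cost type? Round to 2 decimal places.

Type-c best response for Firm 2: q₂(c) = (79 − c) − q₁/2.
Firm 1 maximizes expected profit; its first-order condition is 79 − q₁ − (1/2)E[q₂] − 6 = 0.
Substituting E[q₂] and solving: E[c₂] = 6.8, so q₁ = (79 − 2·6 + 6.8)/(3/2) = 49.2.
q₂(low-cost) = 48.4, so P = 79 − (1/2)·(49.2 + 48.4) = 30.2.

30.20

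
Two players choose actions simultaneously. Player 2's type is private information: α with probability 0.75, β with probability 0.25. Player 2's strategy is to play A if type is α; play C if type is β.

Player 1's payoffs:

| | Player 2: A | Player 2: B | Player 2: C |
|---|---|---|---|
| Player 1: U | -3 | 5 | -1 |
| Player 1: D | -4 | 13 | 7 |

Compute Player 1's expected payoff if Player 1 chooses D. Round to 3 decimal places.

-1.250

Take the expectation over Player 2's type, weighting each type's action by its prior probability.
E[D] = 0.75·(-4) + 0.25·7 = (-3) + 1.75 = -1.25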